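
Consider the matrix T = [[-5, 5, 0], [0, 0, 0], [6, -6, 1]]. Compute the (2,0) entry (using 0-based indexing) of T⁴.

Characteristic polynomial: μ^3 + 4μ^2 - 5μ = μ(μ - 1)(μ + 5), so the eigenvalues are -5, 0, 1.
μ=-5: eigenvector (1, 0, -1).
μ=0: eigenvector (1, 1, 0).
μ=1: eigenvector (0, 0, 1).
P = [[1, 1, 0], [0, 1, 0], [-1, 0, 1]], D = diag(-5, 0, 1), P⁻¹ = [[1, -1, 0], [0, 1, 0], [1, -1, 1]].
T⁴ = P·diag(625, 0, 1)·P⁻¹ = [[625, -625, 0], [0, 0, 0], [-624, 624, 1]].
The requested entry is -624.

-624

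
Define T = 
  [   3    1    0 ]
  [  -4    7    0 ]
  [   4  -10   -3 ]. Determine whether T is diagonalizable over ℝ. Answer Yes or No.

No

Characteristic polynomial: p(μ) = μ^3 - 7μ^2 - 5μ + 75 = (μ - 5)^2(μ + 3).
μ = 5 has algebraic multiplicity 2; rank(T − 5I) = 2, so geometric multiplicity = 1.
Geometric multiplicity < algebraic multiplicity, so T is not diagonalizable.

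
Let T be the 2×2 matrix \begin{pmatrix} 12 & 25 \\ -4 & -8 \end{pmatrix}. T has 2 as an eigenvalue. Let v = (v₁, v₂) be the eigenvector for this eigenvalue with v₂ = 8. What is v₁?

-20

T − 2I = [[10, 25], [-4, -10]].
Solving (T − 2I)v = 0 gives the eigenspace spanned by (-20, 8).
With v₂ = 8, v = (-20, 8), so v₁ = -20.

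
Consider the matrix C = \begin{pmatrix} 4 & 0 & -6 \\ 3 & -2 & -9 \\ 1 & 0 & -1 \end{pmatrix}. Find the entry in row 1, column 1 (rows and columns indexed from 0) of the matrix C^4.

Characteristic polynomial: t^3 - t^2 - 4t + 4 = (t - 2)(t - 1)(t + 2), so the eigenvalues are -2, 1, 2.
t=2: eigenvector (3, 0, 1).
t=-2: eigenvector (0, 1, 0).
t=1: eigenvector (2, -1, 1).
P = [[3, 0, 2], [0, 1, -1], [1, 0, 1]], D = diag(2, -2, 1), P⁻¹ = [[1, 0, -2], [-1, 1, 3], [-1, 0, 3]].
C⁴ = P·diag(16, 16, 1)·P⁻¹ = [[46, 0, -90], [-15, 16, 45], [15, 0, -29]].
The requested entry is 16.

16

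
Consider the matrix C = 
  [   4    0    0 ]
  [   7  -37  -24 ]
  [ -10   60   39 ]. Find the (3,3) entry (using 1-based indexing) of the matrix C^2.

Characteristic polynomial: μ^3 - 6μ^2 + 5μ + 12 = (μ - 4)(μ - 3)(μ + 1), so the eigenvalues are -1, 3, 4.
μ=4: eigenvector (1, -1, 2).
μ=-1: eigenvector (0, 2, -3).
μ=3: eigenvector (0, 3, -5).
P = [[1, 0, 0], [-1, 2, 3], [2, -3, -5]], D = diag(4, -1, 3), P⁻¹ = [[1, 0, 0], [-1, 5, 3], [1, -3, -2]].
C² = P·diag(16, 1, 9)·P⁻¹ = [[16, 0, 0], [9, -71, -48], [-10, 120, 81]].
The requested entry is 81.

81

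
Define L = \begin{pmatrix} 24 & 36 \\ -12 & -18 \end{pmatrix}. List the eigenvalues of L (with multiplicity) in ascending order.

0, 6

Characteristic polynomial: p(t) = t^2 - 6t = t(t - 6).
Roots (with multiplicity): 0, 6.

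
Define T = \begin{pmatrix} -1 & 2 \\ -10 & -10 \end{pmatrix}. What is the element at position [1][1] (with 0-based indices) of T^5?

-26380

Characteristic polynomial: r^2 + 11r + 30 = (r + 5)(r + 6), so the eigenvalues are -6, -5.
r=-5: eigenvector (1, -2).
r=-6: eigenvector (-2, 5).
P = [[1, -2], [-2, 5]], D = diag(-5, -6), P⁻¹ = [[5, 2], [2, 1]].
T⁵ = P·diag(-3125, -7776)·P⁻¹ = [[15479, 9302], [-46510, -26380]].
The requested entry is -26380.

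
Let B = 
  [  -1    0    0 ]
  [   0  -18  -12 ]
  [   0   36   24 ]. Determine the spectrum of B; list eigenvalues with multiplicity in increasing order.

-1, 0, 6

Characteristic polynomial: p(t) = t^3 - 5t^2 - 6t = t(t - 6)(t + 1).
Roots (with multiplicity): -1, 0, 6.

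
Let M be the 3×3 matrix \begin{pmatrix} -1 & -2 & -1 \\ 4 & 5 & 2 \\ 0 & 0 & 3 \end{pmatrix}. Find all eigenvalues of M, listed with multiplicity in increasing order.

1, 3, 3

Characteristic polynomial: p(s) = s^3 - 7s^2 + 15s - 9 = (s - 3)^2(s - 1).
Roots (with multiplicity): 1, 3, 3.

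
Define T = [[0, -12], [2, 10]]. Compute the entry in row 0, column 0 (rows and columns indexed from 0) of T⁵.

Characteristic polynomial: r^2 - 10r + 24 = (r - 6)(r - 4), so the eigenvalues are 4, 6.
r=6: eigenvector (-2, 1).
r=4: eigenvector (3, -1).
P = [[-2, 3], [1, -1]], D = diag(6, 4), P⁻¹ = [[1, 3], [1, 2]].
T⁵ = P·diag(7776, 1024)·P⁻¹ = [[-12480, -40512], [6752, 21280]].
The requested entry is -12480.

-12480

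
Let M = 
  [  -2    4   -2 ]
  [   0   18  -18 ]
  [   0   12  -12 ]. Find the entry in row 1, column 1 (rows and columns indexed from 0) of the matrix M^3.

Characteristic polynomial: t^3 - 4t^2 - 12t = t(t - 6)(t + 2), so the eigenvalues are -2, 0, 6.
t=6: eigenvector (1, 3, 2).
t=0: eigenvector (-1, -1, -1).
t=-2: eigenvector (1, 0, 0).
P = [[1, -1, 1], [3, -1, 0], [2, -1, 0]], D = diag(6, 0, -2), P⁻¹ = [[0, 1, -1], [0, 2, -3], [1, 1, -2]].
M³ = P·diag(216, 0, -8)·P⁻¹ = [[-8, 208, -200], [0, 648, -648], [0, 432, -432]].
The requested entry is 648.

648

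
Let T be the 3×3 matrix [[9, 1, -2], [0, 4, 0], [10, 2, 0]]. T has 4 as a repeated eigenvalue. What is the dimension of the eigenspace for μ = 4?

2

T − 4I = [[5, 1, -2], [0, 0, 0], [10, 2, -4]].
This matrix has rank 1, so its null space has dimension 3 − 1 = 2.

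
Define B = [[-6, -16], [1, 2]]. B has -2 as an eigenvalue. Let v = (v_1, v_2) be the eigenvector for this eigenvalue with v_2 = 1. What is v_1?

-4

B + 2I = [[-4, -16], [1, 4]].
Solving (B + 2I)v = 0 gives the eigenspace spanned by (-4, 1).
With v_2 = 1, v = (-4, 1), so v_1 = -4.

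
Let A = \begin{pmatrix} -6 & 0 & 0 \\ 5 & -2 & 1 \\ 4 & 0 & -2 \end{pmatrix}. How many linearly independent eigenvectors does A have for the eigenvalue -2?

A + 2I = [[-4, 0, 0], [5, 0, 1], [4, 0, 0]].
This matrix has rank 2, so its null space has dimension 3 − 2 = 1.

1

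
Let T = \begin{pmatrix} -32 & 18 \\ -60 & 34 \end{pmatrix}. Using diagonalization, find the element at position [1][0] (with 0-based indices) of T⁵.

-10560

Characteristic polynomial: s^2 - 2s - 8 = (s - 4)(s + 2), so the eigenvalues are -2, 4.
s=-2: eigenvector (-3, -5).
s=4: eigenvector (1, 2).
P = [[-3, 1], [-5, 2]], D = diag(-2, 4), P⁻¹ = [[-2, 1], [-5, 3]].
T⁵ = P·diag(-32, 1024)·P⁻¹ = [[-5312, 3168], [-10560, 6304]].
The requested entry is -10560.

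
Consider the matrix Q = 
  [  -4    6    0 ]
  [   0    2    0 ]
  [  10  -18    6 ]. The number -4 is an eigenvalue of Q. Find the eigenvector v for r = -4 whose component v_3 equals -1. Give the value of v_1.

Q + 4I = [[0, 6, 0], [0, 6, 0], [10, -18, 10]].
Solving (Q + 4I)v = 0 gives the eigenspace spanned by (1, 0, -1).
With v_3 = -1, v = (1, 0, -1), so v_1 = 1.

1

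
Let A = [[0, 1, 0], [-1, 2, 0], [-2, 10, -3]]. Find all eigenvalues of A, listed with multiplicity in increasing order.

Characteristic polynomial: p(s) = s^3 + s^2 - 5s + 3 = (s - 1)^2(s + 3).
Roots (with multiplicity): -3, 1, 1.

-3, 1, 1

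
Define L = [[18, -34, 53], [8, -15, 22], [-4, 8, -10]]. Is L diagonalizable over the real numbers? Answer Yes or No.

Characteristic polynomial: p(r) = r^3 + 7r^2 + 8r - 16 = (r - 1)(r + 4)^2.
r = -4 has algebraic multiplicity 2; rank(L + 4I) = 2, so geometric multiplicity = 1.
Geometric multiplicity < algebraic multiplicity, so L is not diagonalizable.

No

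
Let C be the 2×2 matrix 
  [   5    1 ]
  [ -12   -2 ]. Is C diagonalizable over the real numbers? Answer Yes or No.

Yes

Characteristic polynomial: p(s) = s^2 - 3s + 2 = (s - 2)(s - 1).
All 2 eigenvalues are distinct, so C is diagonalizable.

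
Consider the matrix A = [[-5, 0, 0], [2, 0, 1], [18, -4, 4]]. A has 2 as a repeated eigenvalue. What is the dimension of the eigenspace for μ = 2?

A − 2I = [[-7, 0, 0], [2, -2, 1], [18, -4, 2]].
This matrix has rank 2, so its null space has dimension 3 − 2 = 1.

1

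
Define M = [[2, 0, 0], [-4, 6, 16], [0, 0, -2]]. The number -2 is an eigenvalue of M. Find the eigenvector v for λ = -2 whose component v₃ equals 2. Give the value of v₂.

-4

M + 2I = [[4, 0, 0], [-4, 8, 16], [0, 0, 0]].
Solving (M + 2I)v = 0 gives the eigenspace spanned by (0, -4, 2).
With v₃ = 2, v = (0, -4, 2), so v₂ = -4.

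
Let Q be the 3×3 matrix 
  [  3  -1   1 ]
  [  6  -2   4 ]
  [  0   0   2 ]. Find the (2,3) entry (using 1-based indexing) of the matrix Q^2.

Characteristic polynomial: s^3 - 3s^2 + 2s = s(s - 2)(s - 1), so the eigenvalues are 0, 1, 2.
s=1: eigenvector (1, 2, 0).
s=0: eigenvector (1, 3, 0).
s=2: eigenvector (0, 1, 1).
P = [[1, 1, 0], [2, 3, 1], [0, 0, 1]], D = diag(1, 0, 2), P⁻¹ = [[3, -1, 1], [-2, 1, -1], [0, 0, 1]].
Q² = P·diag(1, 0, 4)·P⁻¹ = [[3, -1, 1], [6, -2, 6], [0, 0, 4]].
The requested entry is 6.

6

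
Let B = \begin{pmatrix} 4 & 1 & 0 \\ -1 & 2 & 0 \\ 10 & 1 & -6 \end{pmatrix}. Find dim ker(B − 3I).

B − 3I = [[1, 1, 0], [-1, -1, 0], [10, 1, -9]].
This matrix has rank 2, so its null space has dimension 3 − 2 = 1.

1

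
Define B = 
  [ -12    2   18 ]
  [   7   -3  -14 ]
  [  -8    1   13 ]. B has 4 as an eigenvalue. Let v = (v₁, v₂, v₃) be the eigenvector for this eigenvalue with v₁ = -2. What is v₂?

2

B − 4I = [[-16, 2, 18], [7, -7, -14], [-8, 1, 9]].
Solving (B − 4I)v = 0 gives the eigenspace spanned by (-2, 2, -2).
With v₁ = -2, v = (-2, 2, -2), so v₂ = 2.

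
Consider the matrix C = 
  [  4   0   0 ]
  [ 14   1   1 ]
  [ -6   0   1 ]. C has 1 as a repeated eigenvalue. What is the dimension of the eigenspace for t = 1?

1

C − 1I = [[3, 0, 0], [14, 0, 1], [-6, 0, 0]].
This matrix has rank 2, so its null space has dimension 3 − 2 = 1.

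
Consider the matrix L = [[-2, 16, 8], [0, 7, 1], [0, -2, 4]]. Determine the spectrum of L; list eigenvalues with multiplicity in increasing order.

Characteristic polynomial: p(t) = t^3 - 9t^2 + 8t + 60 = (t - 6)(t - 5)(t + 2).
Roots (with multiplicity): -2, 5, 6.

-2, 5, 6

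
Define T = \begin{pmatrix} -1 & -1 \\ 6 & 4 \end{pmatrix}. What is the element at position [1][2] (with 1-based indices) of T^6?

Characteristic polynomial: r^2 - 3r + 2 = (r - 2)(r - 1), so the eigenvalues are 1, 2.
r=2: eigenvector (1, -3).
r=1: eigenvector (1, -2).
P = [[1, 1], [-3, -2]], D = diag(2, 1), P⁻¹ = [[-2, -1], [3, 1]].
T⁶ = P·diag(64, 1)·P⁻¹ = [[-125, -63], [378, 190]].
The requested entry is -63.

-63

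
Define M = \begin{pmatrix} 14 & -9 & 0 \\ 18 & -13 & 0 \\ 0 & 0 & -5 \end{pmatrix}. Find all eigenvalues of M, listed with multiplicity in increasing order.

Characteristic polynomial: p(t) = t^3 + 4t^2 - 25t - 100 = (t - 5)(t + 4)(t + 5).
Roots (with multiplicity): -5, -4, 5.

-5, -4, 5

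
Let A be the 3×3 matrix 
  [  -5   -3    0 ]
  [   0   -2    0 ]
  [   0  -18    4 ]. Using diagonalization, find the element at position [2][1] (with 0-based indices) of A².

-36

Characteristic polynomial: μ^3 + 3μ^2 - 18μ - 40 = (μ - 4)(μ + 2)(μ + 5), so the eigenvalues are -5, -2, 4.
μ=-2: eigenvector (1, -1, -3).
μ=-5: eigenvector (1, 0, 0).
μ=4: eigenvector (0, 0, 1).
P = [[1, 1, 0], [-1, 0, 0], [-3, 0, 1]], D = diag(-2, -5, 4), P⁻¹ = [[0, -1, 0], [1, 1, 0], [0, -3, 1]].
A² = P·diag(4, 25, 16)·P⁻¹ = [[25, 21, 0], [0, 4, 0], [0, -36, 16]].
The requested entry is -36.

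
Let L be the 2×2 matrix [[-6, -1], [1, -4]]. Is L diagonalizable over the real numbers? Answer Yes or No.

No

Characteristic polynomial: p(λ) = λ^2 + 10λ + 25 = (λ + 5)^2.
λ = -5 has algebraic multiplicity 2; rank(L + 5I) = 1, so geometric multiplicity = 1.
Geometric multiplicity < algebraic multiplicity, so L is not diagonalizable.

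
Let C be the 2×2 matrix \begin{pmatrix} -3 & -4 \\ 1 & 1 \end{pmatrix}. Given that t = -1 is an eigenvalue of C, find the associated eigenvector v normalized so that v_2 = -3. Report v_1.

6

C + 1I = [[-2, -4], [1, 2]].
Solving (C + 1I)v = 0 gives the eigenspace spanned by (6, -3).
With v_2 = -3, v = (6, -3), so v_1 = 6.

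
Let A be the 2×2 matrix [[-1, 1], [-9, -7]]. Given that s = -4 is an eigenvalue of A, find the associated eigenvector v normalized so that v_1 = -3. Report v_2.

A + 4I = [[3, 1], [-9, -3]].
Solving (A + 4I)v = 0 gives the eigenspace spanned by (-3, 9).
With v_1 = -3, v = (-3, 9), so v_2 = 9.

9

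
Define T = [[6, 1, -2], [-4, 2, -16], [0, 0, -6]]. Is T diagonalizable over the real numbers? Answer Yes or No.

No

Characteristic polynomial: p(μ) = μ^3 - 2μ^2 - 32μ + 96 = (μ - 4)^2(μ + 6).
μ = 4 has algebraic multiplicity 2; rank(T − 4I) = 2, so geometric multiplicity = 1.
Geometric multiplicity < algebraic multiplicity, so T is not diagonalizable.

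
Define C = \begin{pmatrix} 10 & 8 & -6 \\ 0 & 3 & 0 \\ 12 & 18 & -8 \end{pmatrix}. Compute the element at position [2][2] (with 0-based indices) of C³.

Characteristic polynomial: λ^3 - 5λ^2 - 2λ + 24 = (λ - 4)(λ - 3)(λ + 2), so the eigenvalues are -2, 3, 4.
λ=4: eigenvector (1, 0, 1).
λ=3: eigenvector (4, 1, 6).
λ=-2: eigenvector (1, 0, 2).
P = [[1, 4, 1], [0, 1, 0], [1, 6, 2]], D = diag(4, 3, -2), P⁻¹ = [[2, -2, -1], [0, 1, 0], [-1, -2, 1]].
C³ = P·diag(64, 27, -8)·P⁻¹ = [[136, -4, -72], [0, 27, 0], [144, 66, -80]].
The requested entry is -80.

-80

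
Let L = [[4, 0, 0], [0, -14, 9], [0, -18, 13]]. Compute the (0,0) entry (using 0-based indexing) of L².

Characteristic polynomial: μ^3 - 3μ^2 - 24μ + 80 = (μ - 4)^2(μ + 5), so the eigenvalues are -5, 4, 4.
μ=4: eigenvector (0, 1, 2).
μ=4: eigenvector (1, 0, 0).
μ=-5: eigenvector (0, -1, -1).
P = [[0, 1, 0], [1, 0, -1], [2, 0, -1]], D = diag(4, 4, -5), P⁻¹ = [[0, -1, 1], [1, 0, 0], [0, -2, 1]].
L² = P·diag(16, 16, 25)·P⁻¹ = [[16, 0, 0], [0, 34, -9], [0, 18, 7]].
The requested entry is 16.

16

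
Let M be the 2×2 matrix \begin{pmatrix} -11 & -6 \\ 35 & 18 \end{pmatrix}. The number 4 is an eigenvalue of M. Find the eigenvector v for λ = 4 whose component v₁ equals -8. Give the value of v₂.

20

M − 4I = [[-15, -6], [35, 14]].
Solving (M − 4I)v = 0 gives the eigenspace spanned by (-8, 20).
With v₁ = -8, v = (-8, 20), so v₂ = 20.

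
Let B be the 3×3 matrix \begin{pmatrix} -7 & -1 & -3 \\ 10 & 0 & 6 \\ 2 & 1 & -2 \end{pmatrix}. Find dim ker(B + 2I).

1

B + 2I = [[-5, -1, -3], [10, 2, 6], [2, 1, 0]].
This matrix has rank 2, so its null space has dimension 3 − 2 = 1.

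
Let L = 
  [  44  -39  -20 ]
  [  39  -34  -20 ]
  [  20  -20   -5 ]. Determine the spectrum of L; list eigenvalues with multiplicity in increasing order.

-5, 5, 5

Characteristic polynomial: p(r) = r^3 - 5r^2 - 25r + 125 = (r - 5)^2(r + 5).
Roots (with multiplicity): -5, 5, 5.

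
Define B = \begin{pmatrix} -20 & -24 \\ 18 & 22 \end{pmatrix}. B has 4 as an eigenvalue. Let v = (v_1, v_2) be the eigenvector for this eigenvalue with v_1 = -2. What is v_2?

2

B − 4I = [[-24, -24], [18, 18]].
Solving (B − 4I)v = 0 gives the eigenspace spanned by (-2, 2).
With v_1 = -2, v = (-2, 2), so v_2 = 2.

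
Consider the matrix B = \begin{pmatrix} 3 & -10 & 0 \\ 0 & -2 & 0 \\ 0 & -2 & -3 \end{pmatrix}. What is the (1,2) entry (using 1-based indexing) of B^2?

-10

Characteristic polynomial: μ^3 + 2μ^2 - 9μ - 18 = (μ - 3)(μ + 2)(μ + 3), so the eigenvalues are -3, -2, 3.
μ=3: eigenvector (1, 0, 0).
μ=-2: eigenvector (2, 1, -2).
μ=-3: eigenvector (0, 0, 1).
P = [[1, 2, 0], [0, 1, 0], [0, -2, 1]], D = diag(3, -2, -3), P⁻¹ = [[1, -2, 0], [0, 1, 0], [0, 2, 1]].
B² = P·diag(9, 4, 9)·P⁻¹ = [[9, -10, 0], [0, 4, 0], [0, 10, 9]].
The requested entry is -10.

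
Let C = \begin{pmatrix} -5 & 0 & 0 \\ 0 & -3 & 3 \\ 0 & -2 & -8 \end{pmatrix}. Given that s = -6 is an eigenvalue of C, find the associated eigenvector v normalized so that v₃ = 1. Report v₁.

0

C + 6I = [[1, 0, 0], [0, 3, 3], [0, -2, -2]].
Solving (C + 6I)v = 0 gives the eigenspace spanned by (0, -1, 1).
With v₃ = 1, v = (0, -1, 1), so v₁ = 0.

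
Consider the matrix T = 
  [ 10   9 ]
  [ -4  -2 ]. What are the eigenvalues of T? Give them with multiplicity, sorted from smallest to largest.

Characteristic polynomial: p(μ) = μ^2 - 8μ + 16 = (μ - 4)^2.
Roots (with multiplicity): 4, 4.

4, 4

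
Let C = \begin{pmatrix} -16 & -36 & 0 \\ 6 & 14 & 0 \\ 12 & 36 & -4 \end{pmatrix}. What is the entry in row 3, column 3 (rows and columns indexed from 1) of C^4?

256

Characteristic polynomial: s^3 + 6s^2 - 32 = (s - 2)(s + 4)^2, so the eigenvalues are -4, -4, 2.
s=-4: eigenvector (3, -1, -3).
s=2: eigenvector (-2, 1, 2).
s=-4: eigenvector (0, 0, 1).
P = [[3, -2, 0], [-1, 1, 0], [-3, 2, 1]], D = diag(-4, 2, -4), P⁻¹ = [[1, 2, 0], [1, 3, 0], [1, 0, 1]].
C⁴ = P·diag(256, 16, 256)·P⁻¹ = [[736, 1440, 0], [-240, -464, 0], [-480, -1440, 256]].
The requested entry is 256.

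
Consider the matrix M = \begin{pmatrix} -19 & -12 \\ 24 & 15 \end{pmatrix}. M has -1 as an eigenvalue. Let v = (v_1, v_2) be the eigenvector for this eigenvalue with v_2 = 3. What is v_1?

-2

M + 1I = [[-18, -12], [24, 16]].
Solving (M + 1I)v = 0 gives the eigenspace spanned by (-2, 3).
With v_2 = 3, v = (-2, 3), so v_1 = -2.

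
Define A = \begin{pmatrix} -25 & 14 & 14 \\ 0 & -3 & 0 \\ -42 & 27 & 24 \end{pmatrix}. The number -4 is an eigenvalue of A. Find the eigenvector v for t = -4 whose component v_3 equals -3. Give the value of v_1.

-2

A + 4I = [[-21, 14, 14], [0, 1, 0], [-42, 27, 28]].
Solving (A + 4I)v = 0 gives the eigenspace spanned by (-2, 0, -3).
With v_3 = -3, v = (-2, 0, -3), so v_1 = -2.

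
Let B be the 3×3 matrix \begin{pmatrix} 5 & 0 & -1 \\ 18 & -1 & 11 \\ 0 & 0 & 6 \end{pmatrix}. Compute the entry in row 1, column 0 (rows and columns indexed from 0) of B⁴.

1872

Characteristic polynomial: μ^3 - 10μ^2 + 19μ + 30 = (μ - 6)(μ - 5)(μ + 1), so the eigenvalues are -1, 5, 6.
μ=5: eigenvector (1, 3, 0).
μ=-1: eigenvector (0, 1, 0).
μ=6: eigenvector (-1, -1, 1).
P = [[1, 0, -1], [3, 1, -1], [0, 0, 1]], D = diag(5, -1, 6), P⁻¹ = [[1, 0, 1], [-3, 1, -2], [0, 0, 1]].
B⁴ = P·diag(625, 1, 1296)·P⁻¹ = [[625, 0, -671], [1872, 1, 577], [0, 0, 1296]].
The requested entry is 1872.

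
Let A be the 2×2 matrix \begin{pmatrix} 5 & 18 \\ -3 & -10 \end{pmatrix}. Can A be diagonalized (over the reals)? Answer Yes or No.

Yes

Characteristic polynomial: p(t) = t^2 + 5t + 4 = (t + 1)(t + 4).
All 2 eigenvalues are distinct, so A is diagonalizable.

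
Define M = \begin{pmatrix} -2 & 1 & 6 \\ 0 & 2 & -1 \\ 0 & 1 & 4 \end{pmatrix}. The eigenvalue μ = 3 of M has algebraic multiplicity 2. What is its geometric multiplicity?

1

M − 3I = [[-5, 1, 6], [0, -1, -1], [0, 1, 1]].
This matrix has rank 2, so its null space has dimension 3 − 2 = 1.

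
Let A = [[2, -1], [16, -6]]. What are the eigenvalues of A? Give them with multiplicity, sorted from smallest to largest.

Characteristic polynomial: p(r) = r^2 + 4r + 4 = (r + 2)^2.
Roots (with multiplicity): -2, -2.

-2, -2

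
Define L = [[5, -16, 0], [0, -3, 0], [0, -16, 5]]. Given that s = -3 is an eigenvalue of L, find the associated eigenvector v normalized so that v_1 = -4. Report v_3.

L + 3I = [[8, -16, 0], [0, 0, 0], [0, -16, 8]].
Solving (L + 3I)v = 0 gives the eigenspace spanned by (-4, -2, -4).
With v_1 = -4, v = (-4, -2, -4), so v_3 = -4.

-4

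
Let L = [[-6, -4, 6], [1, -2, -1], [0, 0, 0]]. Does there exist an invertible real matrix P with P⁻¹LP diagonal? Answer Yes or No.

No

Characteristic polynomial: p(r) = r^3 + 8r^2 + 16r = r(r + 4)^2.
r = -4 has algebraic multiplicity 2; rank(L + 4I) = 2, so geometric multiplicity = 1.
Geometric multiplicity < algebraic multiplicity, so L is not diagonalizable.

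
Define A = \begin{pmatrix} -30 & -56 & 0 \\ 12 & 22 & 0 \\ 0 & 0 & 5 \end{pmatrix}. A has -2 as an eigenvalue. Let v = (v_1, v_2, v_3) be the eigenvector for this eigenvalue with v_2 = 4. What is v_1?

-8

A + 2I = [[-28, -56, 0], [12, 24, 0], [0, 0, 7]].
Solving (A + 2I)v = 0 gives the eigenspace spanned by (-8, 4, 0).
With v_2 = 4, v = (-8, 4, 0), so v_1 = -8.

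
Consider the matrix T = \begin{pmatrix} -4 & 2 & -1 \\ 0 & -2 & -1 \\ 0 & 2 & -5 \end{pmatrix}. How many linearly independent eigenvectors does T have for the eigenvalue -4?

T + 4I = [[0, 2, -1], [0, 2, -1], [0, 2, -1]].
This matrix has rank 1, so its null space has dimension 3 − 1 = 2.

2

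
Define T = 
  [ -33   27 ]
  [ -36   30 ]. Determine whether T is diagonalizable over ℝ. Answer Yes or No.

Characteristic polynomial: p(λ) = λ^2 + 3λ - 18 = (λ - 3)(λ + 6).
All 2 eigenvalues are distinct, so T is diagonalizable.

Yes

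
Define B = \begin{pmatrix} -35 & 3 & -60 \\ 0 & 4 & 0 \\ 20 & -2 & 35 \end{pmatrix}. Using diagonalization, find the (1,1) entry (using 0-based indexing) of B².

16

Characteristic polynomial: λ^3 - 4λ^2 - 25λ + 100 = (λ - 5)(λ - 4)(λ + 5), so the eigenvalues are -5, 4, 5.
λ=-5: eigenvector (-2, 0, 1).
λ=4: eigenvector (-3, 1, 2).
λ=5: eigenvector (-3, 0, 2).
P = [[-2, -3, -3], [0, 1, 0], [1, 2, 2]], D = diag(-5, 4, 5), P⁻¹ = [[-2, 0, -3], [0, 1, 0], [1, -1, 2]].
B² = P·diag(25, 16, 25)·P⁻¹ = [[25, 27, 0], [0, 16, 0], [0, -18, 25]].
The requested entry is 16.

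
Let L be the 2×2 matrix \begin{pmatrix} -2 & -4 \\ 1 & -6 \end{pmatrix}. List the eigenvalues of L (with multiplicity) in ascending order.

Characteristic polynomial: p(λ) = λ^2 + 8λ + 16 = (λ + 4)^2.
Roots (with multiplicity): -4, -4.

-4, -4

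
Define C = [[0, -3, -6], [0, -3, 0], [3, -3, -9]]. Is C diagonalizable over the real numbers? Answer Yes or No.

Characteristic polynomial: p(μ) = μ^3 + 12μ^2 + 45μ + 54 = (μ + 3)^2(μ + 6).
μ = -3 has algebraic multiplicity 2; rank(C + 3I) = 1, so geometric multiplicity = 2.
Every eigenvalue has geometric = algebraic multiplicity, so C is diagonalizable.

Yes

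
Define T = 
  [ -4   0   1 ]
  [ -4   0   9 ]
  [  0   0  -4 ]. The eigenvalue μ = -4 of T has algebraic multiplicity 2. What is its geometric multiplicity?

T + 4I = [[0, 0, 1], [-4, 4, 9], [0, 0, 0]].
This matrix has rank 2, so its null space has dimension 3 − 2 = 1.

1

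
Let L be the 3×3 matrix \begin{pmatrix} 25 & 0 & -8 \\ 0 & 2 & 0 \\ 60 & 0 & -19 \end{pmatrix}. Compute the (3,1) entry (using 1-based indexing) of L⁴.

Characteristic polynomial: μ^3 - 8μ^2 + 17μ - 10 = (μ - 5)(μ - 2)(μ - 1), so the eigenvalues are 1, 2, 5.
μ=1: eigenvector (1, 0, 3).
μ=2: eigenvector (0, 1, 0).
μ=5: eigenvector (-2, 0, -5).
P = [[1, 0, -2], [0, 1, 0], [3, 0, -5]], D = diag(1, 2, 5), P⁻¹ = [[-5, 0, 2], [0, 1, 0], [-3, 0, 1]].
L⁴ = P·diag(1, 16, 625)·P⁻¹ = [[3745, 0, -1248], [0, 16, 0], [9360, 0, -3119]].
The requested entry is 9360.

9360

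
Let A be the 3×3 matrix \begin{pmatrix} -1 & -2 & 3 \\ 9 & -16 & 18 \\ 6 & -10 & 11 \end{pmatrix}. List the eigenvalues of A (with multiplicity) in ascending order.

-4, -1, -1

Characteristic polynomial: p(s) = s^3 + 6s^2 + 9s + 4 = (s + 1)^2(s + 4).
Roots (with multiplicity): -4, -1, -1.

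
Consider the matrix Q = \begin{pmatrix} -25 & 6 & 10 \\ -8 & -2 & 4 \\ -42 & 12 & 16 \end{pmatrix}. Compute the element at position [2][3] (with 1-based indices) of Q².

Characteristic polynomial: s^3 + 11s^2 + 38s + 40 = (s + 2)(s + 4)(s + 5), so the eigenvalues are -5, -4, -2.
s=-4: eigenvector (-2, -2, -3).
s=-2: eigenvector (2, 1, 4).
s=-5: eigenvector (1, 0, 2).
P = [[-2, 2, 1], [-2, 1, 0], [-3, 4, 2]], D = diag(-4, -2, -5), P⁻¹ = [[-2, 0, 1], [-4, 1, 2], [5, -2, -2]].
Q² = P·diag(16, 4, 25)·P⁻¹ = [[157, -42, -66], [48, 4, -24], [282, -84, -116]].
The requested entry is -24.

-24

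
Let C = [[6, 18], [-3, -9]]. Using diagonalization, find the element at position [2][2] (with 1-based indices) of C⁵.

-729

Characteristic polynomial: μ^2 + 3μ = μ(μ + 3), so the eigenvalues are -3, 0.
μ=-3: eigenvector (-2, 1).
μ=0: eigenvector (-3, 1).
P = [[-2, -3], [1, 1]], D = diag(-3, 0), P⁻¹ = [[1, 3], [-1, -2]].
C⁵ = P·diag(-243, 0)·P⁻¹ = [[486, 1458], [-243, -729]].
The requested entry is -729.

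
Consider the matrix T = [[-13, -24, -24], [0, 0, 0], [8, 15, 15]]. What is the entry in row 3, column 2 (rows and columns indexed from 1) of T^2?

Characteristic polynomial: s^3 - 2s^2 - 3s = s(s - 3)(s + 1), so the eigenvalues are -1, 0, 3.
s=3: eigenvector (-3, 0, 2).
s=0: eigenvector (0, 1, -1).
s=-1: eigenvector (-2, 0, 1).
P = [[-3, 0, -2], [0, 1, 0], [2, -1, 1]], D = diag(3, 0, -1), P⁻¹ = [[1, 2, 2], [0, 1, 0], [-2, -3, -3]].
T² = P·diag(9, 0, 1)·P⁻¹ = [[-23, -48, -48], [0, 0, 0], [16, 33, 33]].
The requested entry is 33.

33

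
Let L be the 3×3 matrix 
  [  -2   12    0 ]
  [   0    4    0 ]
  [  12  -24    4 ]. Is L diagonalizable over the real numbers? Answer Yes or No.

Characteristic polynomial: p(r) = r^3 - 6r^2 + 32 = (r - 4)^2(r + 2).
r = 4 has algebraic multiplicity 2; rank(L − 4I) = 1, so geometric multiplicity = 2.
Every eigenvalue has geometric = algebraic multiplicity, so L is diagonalizable.

Yes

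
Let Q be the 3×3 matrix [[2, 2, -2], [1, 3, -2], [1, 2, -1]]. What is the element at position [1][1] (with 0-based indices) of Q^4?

Characteristic polynomial: r^3 - 4r^2 + 5r - 2 = (r - 2)(r - 1)^2, so the eigenvalues are 1, 1, 2.
r=1: eigenvector (2, 2, 3).
r=1: eigenvector (0, 1, 1).
r=2: eigenvector (1, 1, 1).
P = [[2, 0, 1], [2, 1, 1], [3, 1, 1]], D = diag(1, 1, 2), P⁻¹ = [[0, -1, 1], [-1, 1, 0], [1, 2, -2]].
Q⁴ = P·diag(1, 1, 16)·P⁻¹ = [[16, 30, -30], [15, 31, -30], [15, 30, -29]].
The requested entry is 31.

31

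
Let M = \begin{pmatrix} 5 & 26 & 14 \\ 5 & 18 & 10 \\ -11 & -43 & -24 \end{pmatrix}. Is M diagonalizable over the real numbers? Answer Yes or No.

No

Characteristic polynomial: p(μ) = μ^3 + μ^2 - 8μ - 12 = (μ - 3)(μ + 2)^2.
μ = -2 has algebraic multiplicity 2; rank(M + 2I) = 2, so geometric multiplicity = 1.
Geometric multiplicity < algebraic multiplicity, so M is not diagonalizable.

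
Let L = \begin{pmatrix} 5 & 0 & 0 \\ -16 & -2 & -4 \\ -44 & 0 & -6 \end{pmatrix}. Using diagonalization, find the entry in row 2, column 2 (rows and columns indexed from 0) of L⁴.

1296

Characteristic polynomial: r^3 + 3r^2 - 28r - 60 = (r - 5)(r + 2)(r + 6), so the eigenvalues are -6, -2, 5.
r=5: eigenvector (1, 0, -4).
r=-2: eigenvector (0, 1, 0).
r=-6: eigenvector (0, 1, 1).
P = [[1, 0, 0], [0, 1, 1], [-4, 0, 1]], D = diag(5, -2, -6), P⁻¹ = [[1, 0, 0], [-4, 1, -1], [4, 0, 1]].
L⁴ = P·diag(625, 16, 1296)·P⁻¹ = [[625, 0, 0], [5120, 16, 1280], [2684, 0, 1296]].
The requested entry is 1296.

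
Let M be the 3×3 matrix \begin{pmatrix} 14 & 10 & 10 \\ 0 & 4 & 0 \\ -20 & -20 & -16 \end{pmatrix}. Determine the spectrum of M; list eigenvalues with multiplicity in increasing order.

-6, 4, 4

Characteristic polynomial: p(μ) = μ^3 - 2μ^2 - 32μ + 96 = (μ - 4)^2(μ + 6).
Roots (with multiplicity): -6, 4, 4.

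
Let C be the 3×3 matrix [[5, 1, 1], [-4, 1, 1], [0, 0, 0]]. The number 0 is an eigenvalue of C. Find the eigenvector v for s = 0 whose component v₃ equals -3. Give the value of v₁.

C = [[5, 1, 1], [-4, 1, 1], [0, 0, 0]].
Solving (C)v = 0 gives the eigenspace spanned by (0, 3, -3).
With v₃ = -3, v = (0, 3, -3), so v₁ = 0.

0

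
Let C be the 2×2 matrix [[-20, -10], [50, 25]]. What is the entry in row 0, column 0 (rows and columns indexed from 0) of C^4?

-2500

Characteristic polynomial: λ^2 - 5λ = λ(λ - 5), so the eigenvalues are 0, 5.
λ=5: eigenvector (-2, 5).
λ=0: eigenvector (1, -2).
P = [[-2, 1], [5, -2]], D = diag(5, 0), P⁻¹ = [[2, 1], [5, 2]].
C⁴ = P·diag(625, 0)·P⁻¹ = [[-2500, -1250], [6250, 3125]].
The requested entry is -2500.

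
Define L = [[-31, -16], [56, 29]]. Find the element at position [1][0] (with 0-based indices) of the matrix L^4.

Characteristic polynomial: s^2 + 2s - 3 = (s - 1)(s + 3), so the eigenvalues are -3, 1.
s=1: eigenvector (1, -2).
s=-3: eigenvector (4, -7).
P = [[1, 4], [-2, -7]], D = diag(1, -3), P⁻¹ = [[-7, -4], [2, 1]].
L⁴ = P·diag(1, 81)·P⁻¹ = [[641, 320], [-1120, -559]].
The requested entry is -1120.

-1120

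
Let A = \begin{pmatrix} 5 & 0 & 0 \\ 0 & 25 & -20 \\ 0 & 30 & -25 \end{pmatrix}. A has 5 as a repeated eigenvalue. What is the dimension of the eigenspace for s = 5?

2

A − 5I = [[0, 0, 0], [0, 20, -20], [0, 30, -30]].
This matrix has rank 1, so its null space has dimension 3 − 1 = 2.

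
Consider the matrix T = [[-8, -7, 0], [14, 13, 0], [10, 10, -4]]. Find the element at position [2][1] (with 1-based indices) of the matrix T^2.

70

Characteristic polynomial: λ^3 - λ^2 - 26λ - 24 = (λ - 6)(λ + 1)(λ + 4), so the eigenvalues are -4, -1, 6.
λ=6: eigenvector (-1, 2, 1).
λ=-1: eigenvector (-1, 1, 0).
λ=-4: eigenvector (0, 0, 1).
P = [[-1, -1, 0], [2, 1, 0], [1, 0, 1]], D = diag(6, -1, -4), P⁻¹ = [[1, 1, 0], [-2, -1, 0], [-1, -1, 1]].
T² = P·diag(36, 1, 16)·P⁻¹ = [[-34, -35, 0], [70, 71, 0], [20, 20, 16]].
The requested entry is 70.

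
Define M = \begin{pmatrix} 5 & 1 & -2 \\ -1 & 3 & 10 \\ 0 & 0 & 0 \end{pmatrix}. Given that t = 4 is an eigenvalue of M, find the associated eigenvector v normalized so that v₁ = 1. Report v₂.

-1

M − 4I = [[1, 1, -2], [-1, -1, 10], [0, 0, -4]].
Solving (M − 4I)v = 0 gives the eigenspace spanned by (1, -1, 0).
With v₁ = 1, v = (1, -1, 0), so v₂ = -1.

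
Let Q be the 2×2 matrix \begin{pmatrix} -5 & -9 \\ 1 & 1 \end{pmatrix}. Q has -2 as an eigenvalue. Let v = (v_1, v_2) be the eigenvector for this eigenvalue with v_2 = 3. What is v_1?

Q + 2I = [[-3, -9], [1, 3]].
Solving (Q + 2I)v = 0 gives the eigenspace spanned by (-9, 3).
With v_2 = 3, v = (-9, 3), so v_1 = -9.

-9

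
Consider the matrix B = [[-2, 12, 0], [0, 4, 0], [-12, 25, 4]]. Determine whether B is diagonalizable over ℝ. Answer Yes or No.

No

Characteristic polynomial: p(s) = s^3 - 6s^2 + 32 = (s - 4)^2(s + 2).
s = 4 has algebraic multiplicity 2; rank(B − 4I) = 2, so geometric multiplicity = 1.
Geometric multiplicity < algebraic multiplicity, so B is not diagonalizable.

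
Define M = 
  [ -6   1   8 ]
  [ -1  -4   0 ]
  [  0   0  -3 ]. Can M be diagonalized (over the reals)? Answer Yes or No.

Characteristic polynomial: p(μ) = μ^3 + 13μ^2 + 55μ + 75 = (μ + 3)(μ + 5)^2.
μ = -5 has algebraic multiplicity 2; rank(M + 5I) = 2, so geometric multiplicity = 1.
Geometric multiplicity < algebraic multiplicity, so M is not diagonalizable.

No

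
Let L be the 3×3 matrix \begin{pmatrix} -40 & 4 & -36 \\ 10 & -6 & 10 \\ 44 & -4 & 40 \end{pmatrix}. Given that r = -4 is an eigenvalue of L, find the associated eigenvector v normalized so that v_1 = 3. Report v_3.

-3

L + 4I = [[-36, 4, -36], [10, -2, 10], [44, -4, 44]].
Solving (L + 4I)v = 0 gives the eigenspace spanned by (3, 0, -3).
With v_1 = 3, v = (3, 0, -3), so v_3 = -3.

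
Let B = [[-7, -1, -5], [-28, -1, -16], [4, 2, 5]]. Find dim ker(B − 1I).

1

B − 1I = [[-8, -1, -5], [-28, -2, -16], [4, 2, 4]].
This matrix has rank 2, so its null space has dimension 3 − 2 = 1.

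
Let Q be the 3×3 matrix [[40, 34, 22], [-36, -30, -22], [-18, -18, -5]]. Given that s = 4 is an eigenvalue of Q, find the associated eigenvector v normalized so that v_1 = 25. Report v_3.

-10

Q − 4I = [[36, 34, 22], [-36, -34, -22], [-18, -18, -9]].
Solving (Q − 4I)v = 0 gives the eigenspace spanned by (25, -20, -10).
With v_1 = 25, v = (25, -20, -10), so v_3 = -10.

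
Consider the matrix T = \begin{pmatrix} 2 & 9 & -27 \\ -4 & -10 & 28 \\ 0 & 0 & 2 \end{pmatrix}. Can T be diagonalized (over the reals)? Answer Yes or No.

Characteristic polynomial: p(s) = s^3 + 6s^2 - 32 = (s - 2)(s + 4)^2.
s = -4 has algebraic multiplicity 2; rank(T + 4I) = 2, so geometric multiplicity = 1.
Geometric multiplicity < algebraic multiplicity, so T is not diagonalizable.

No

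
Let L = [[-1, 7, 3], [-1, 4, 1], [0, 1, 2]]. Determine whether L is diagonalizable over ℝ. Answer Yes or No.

No

Characteristic polynomial: p(s) = s^3 - 5s^2 + 8s - 4 = (s - 2)^2(s - 1).
s = 2 has algebraic multiplicity 2; rank(L − 2I) = 2, so geometric multiplicity = 1.
Geometric multiplicity < algebraic multiplicity, so L is not diagonalizable.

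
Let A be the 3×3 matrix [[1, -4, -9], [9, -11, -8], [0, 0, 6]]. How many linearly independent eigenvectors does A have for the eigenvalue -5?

1

A + 5I = [[6, -4, -9], [9, -6, -8], [0, 0, 11]].
This matrix has rank 2, so its null space has dimension 3 − 2 = 1.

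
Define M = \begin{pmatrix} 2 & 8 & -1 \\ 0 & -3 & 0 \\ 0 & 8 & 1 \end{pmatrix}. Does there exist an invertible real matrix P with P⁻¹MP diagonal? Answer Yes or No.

Yes

Characteristic polynomial: p(t) = t^3 - 7t + 6 = (t - 2)(t - 1)(t + 3).
All 3 eigenvalues are distinct, so M is diagonalizable.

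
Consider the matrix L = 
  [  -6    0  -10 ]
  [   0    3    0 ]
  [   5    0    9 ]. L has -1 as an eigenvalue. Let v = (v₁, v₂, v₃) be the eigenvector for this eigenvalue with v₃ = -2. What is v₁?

4

L + 1I = [[-5, 0, -10], [0, 4, 0], [5, 0, 10]].
Solving (L + 1I)v = 0 gives the eigenspace spanned by (4, 0, -2).
With v₃ = -2, v = (4, 0, -2), so v₁ = 4.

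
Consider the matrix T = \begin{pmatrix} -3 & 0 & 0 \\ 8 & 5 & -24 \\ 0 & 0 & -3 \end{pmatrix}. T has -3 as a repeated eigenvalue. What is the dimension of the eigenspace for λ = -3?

T + 3I = [[0, 0, 0], [8, 8, -24], [0, 0, 0]].
This matrix has rank 1, so its null space has dimension 3 − 1 = 2.

2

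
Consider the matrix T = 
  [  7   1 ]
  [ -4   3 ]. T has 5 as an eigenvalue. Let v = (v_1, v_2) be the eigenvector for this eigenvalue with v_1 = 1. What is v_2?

-2

T − 5I = [[2, 1], [-4, -2]].
Solving (T − 5I)v = 0 gives the eigenspace spanned by (1, -2).
With v_1 = 1, v = (1, -2), so v_2 = -2.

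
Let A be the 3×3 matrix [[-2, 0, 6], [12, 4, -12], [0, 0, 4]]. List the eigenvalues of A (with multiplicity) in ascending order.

-2, 4, 4

Characteristic polynomial: p(t) = t^3 - 6t^2 + 32 = (t - 4)^2(t + 2).
Roots (with multiplicity): -2, 4, 4.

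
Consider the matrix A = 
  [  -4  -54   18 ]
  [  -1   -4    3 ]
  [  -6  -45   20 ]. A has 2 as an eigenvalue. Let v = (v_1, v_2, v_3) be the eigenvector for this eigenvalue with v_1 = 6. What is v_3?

A − 2I = [[-6, -54, 18], [-1, -6, 3], [-6, -45, 18]].
Solving (A − 2I)v = 0 gives the eigenspace spanned by (6, 0, 2).
With v_1 = 6, v = (6, 0, 2), so v_3 = 2.

2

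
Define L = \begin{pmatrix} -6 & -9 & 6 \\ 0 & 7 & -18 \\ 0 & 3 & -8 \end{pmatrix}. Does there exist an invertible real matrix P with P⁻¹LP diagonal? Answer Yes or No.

Yes

Characteristic polynomial: p(λ) = λ^3 + 7λ^2 + 4λ - 12 = (λ - 1)(λ + 2)(λ + 6).
All 3 eigenvalues are distinct, so L is diagonalizable.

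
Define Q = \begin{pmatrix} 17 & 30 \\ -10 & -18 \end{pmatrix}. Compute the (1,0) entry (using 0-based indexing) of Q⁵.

-550

Characteristic polynomial: t^2 + t - 6 = (t - 2)(t + 3), so the eigenvalues are -3, 2.
t=2: eigenvector (-2, 1).
t=-3: eigenvector (-3, 2).
P = [[-2, -3], [1, 2]], D = diag(2, -3), P⁻¹ = [[-2, -3], [1, 2]].
Q⁵ = P·diag(32, -243)·P⁻¹ = [[857, 1650], [-550, -1068]].
The requested entry is -550.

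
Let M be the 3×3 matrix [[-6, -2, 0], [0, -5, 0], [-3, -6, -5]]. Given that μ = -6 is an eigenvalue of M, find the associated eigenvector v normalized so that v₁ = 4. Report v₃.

M + 6I = [[0, -2, 0], [0, 1, 0], [-3, -6, 1]].
Solving (M + 6I)v = 0 gives the eigenspace spanned by (4, 0, 12).
With v₁ = 4, v = (4, 0, 12), so v₃ = 12.

12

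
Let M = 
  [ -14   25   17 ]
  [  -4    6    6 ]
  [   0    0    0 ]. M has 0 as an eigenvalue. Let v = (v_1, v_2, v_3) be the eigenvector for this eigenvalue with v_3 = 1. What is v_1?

3

M = [[-14, 25, 17], [-4, 6, 6], [0, 0, 0]].
Solving (M)v = 0 gives the eigenspace spanned by (3, 1, 1).
With v_3 = 1, v = (3, 1, 1), so v_1 = 3.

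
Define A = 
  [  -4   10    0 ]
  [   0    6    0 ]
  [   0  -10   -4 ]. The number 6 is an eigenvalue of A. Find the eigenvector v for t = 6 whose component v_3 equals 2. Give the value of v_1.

A − 6I = [[-10, 10, 0], [0, 0, 0], [0, -10, -10]].
Solving (A − 6I)v = 0 gives the eigenspace spanned by (-2, -2, 2).
With v_3 = 2, v = (-2, -2, 2), so v_1 = -2.

-2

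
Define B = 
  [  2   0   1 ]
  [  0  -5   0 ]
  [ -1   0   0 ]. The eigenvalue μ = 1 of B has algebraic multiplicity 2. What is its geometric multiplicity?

B − 1I = [[1, 0, 1], [0, -6, 0], [-1, 0, -1]].
This matrix has rank 2, so its null space has dimension 3 − 2 = 1.

1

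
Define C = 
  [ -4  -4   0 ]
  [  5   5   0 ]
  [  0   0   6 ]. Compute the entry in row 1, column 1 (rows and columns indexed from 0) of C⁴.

Characteristic polynomial: r^3 - 7r^2 + 6r = r(r - 6)(r - 1), so the eigenvalues are 0, 1, 6.
r=0: eigenvector (1, -1, 0).
r=1: eigenvector (-4, 5, 0).
r=6: eigenvector (0, 0, 1).
P = [[1, -4, 0], [-1, 5, 0], [0, 0, 1]], D = diag(0, 1, 6), P⁻¹ = [[5, 4, 0], [1, 1, 0], [0, 0, 1]].
C⁴ = P·diag(0, 1, 1296)·P⁻¹ = [[-4, -4, 0], [5, 5, 0], [0, 0, 1296]].
The requested entry is 5.

5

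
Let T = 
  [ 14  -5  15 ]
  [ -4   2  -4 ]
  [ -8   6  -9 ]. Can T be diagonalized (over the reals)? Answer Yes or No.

Characteristic polynomial: p(μ) = μ^3 - 7μ^2 + 8μ + 16 = (μ - 4)^2(μ + 1).
μ = 4 has algebraic multiplicity 2; rank(T − 4I) = 2, so geometric multiplicity = 1.
Geometric multiplicity < algebraic multiplicity, so T is not diagonalizable.

No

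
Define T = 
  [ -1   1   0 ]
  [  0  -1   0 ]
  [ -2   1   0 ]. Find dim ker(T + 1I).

T + 1I = [[0, 1, 0], [0, 0, 0], [-2, 1, 1]].
This matrix has rank 2, so its null space has dimension 3 − 2 = 1.

1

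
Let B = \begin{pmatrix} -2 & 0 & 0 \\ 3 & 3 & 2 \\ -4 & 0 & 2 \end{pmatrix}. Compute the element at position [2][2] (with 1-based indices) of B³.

27

Characteristic polynomial: r^3 - 3r^2 - 4r + 12 = (r - 3)(r - 2)(r + 2), so the eigenvalues are -2, 2, 3.
r=-2: eigenvector (1, -1, 1).
r=2: eigenvector (0, -2, 1).
r=3: eigenvector (0, 1, 0).
P = [[1, 0, 0], [-1, -2, 1], [1, 1, 0]], D = diag(-2, 2, 3), P⁻¹ = [[1, 0, 0], [-1, 0, 1], [-1, 1, 2]].
B³ = P·diag(-8, 8, 27)·P⁻¹ = [[-8, 0, 0], [-3, 27, 38], [-16, 0, 8]].
The requested entry is 27.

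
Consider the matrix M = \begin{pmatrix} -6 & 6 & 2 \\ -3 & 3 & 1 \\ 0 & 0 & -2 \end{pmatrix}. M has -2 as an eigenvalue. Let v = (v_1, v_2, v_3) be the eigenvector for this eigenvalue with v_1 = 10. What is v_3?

M + 2I = [[-4, 6, 2], [-3, 5, 1], [0, 0, 0]].
Solving (M + 2I)v = 0 gives the eigenspace spanned by (10, 5, 5).
With v_1 = 10, v = (10, 5, 5), so v_3 = 5.

5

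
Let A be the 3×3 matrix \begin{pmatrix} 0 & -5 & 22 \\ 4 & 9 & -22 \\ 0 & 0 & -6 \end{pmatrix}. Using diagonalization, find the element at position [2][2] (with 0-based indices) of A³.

Characteristic polynomial: t^3 - 3t^2 - 34t + 120 = (t - 5)(t - 4)(t + 6), so the eigenvalues are -6, 4, 5.
t=4: eigenvector (5, -4, 0).
t=5: eigenvector (-1, 1, 0).
t=-6: eigenvector (-2, 2, 1).
P = [[5, -1, -2], [-4, 1, 2], [0, 0, 1]], D = diag(4, 5, -6), P⁻¹ = [[1, 1, 0], [4, 5, -2], [0, 0, 1]].
A³ = P·diag(64, 125, -216)·P⁻¹ = [[-180, -305, 682], [244, 369, -682], [0, 0, -216]].
The requested entry is -216.

-216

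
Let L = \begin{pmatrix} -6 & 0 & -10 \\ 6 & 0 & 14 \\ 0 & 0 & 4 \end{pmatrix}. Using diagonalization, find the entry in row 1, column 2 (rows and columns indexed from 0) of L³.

344

Characteristic polynomial: λ^3 + 2λ^2 - 24λ = λ(λ - 4)(λ + 6), so the eigenvalues are -6, 0, 4.
λ=-6: eigenvector (1, -1, 0).
λ=0: eigenvector (0, 1, 0).
λ=4: eigenvector (-1, 2, 1).
P = [[1, 0, -1], [-1, 1, 2], [0, 0, 1]], D = diag(-6, 0, 4), P⁻¹ = [[1, 0, 1], [1, 1, -1], [0, 0, 1]].
L³ = P·diag(-216, 0, 64)·P⁻¹ = [[-216, 0, -280], [216, 0, 344], [0, 0, 64]].
The requested entry is 344.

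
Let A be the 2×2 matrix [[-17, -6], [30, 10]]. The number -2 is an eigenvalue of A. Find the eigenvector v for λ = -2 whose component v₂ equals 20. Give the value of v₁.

A + 2I = [[-15, -6], [30, 12]].
Solving (A + 2I)v = 0 gives the eigenspace spanned by (-8, 20).
With v₂ = 20, v = (-8, 20), so v₁ = -8.

-8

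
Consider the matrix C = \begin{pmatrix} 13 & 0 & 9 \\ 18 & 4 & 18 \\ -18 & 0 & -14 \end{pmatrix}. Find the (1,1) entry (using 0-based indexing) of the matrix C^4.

256

Characteristic polynomial: μ^3 - 3μ^2 - 24μ + 80 = (μ - 4)^2(μ + 5), so the eigenvalues are -5, 4, 4.
μ=-5: eigenvector (1, 2, -2).
μ=4: eigenvector (2, 5, -2).
μ=4: eigenvector (1, 2, -1).
P = [[1, 2, 1], [2, 5, 2], [-2, -2, -1]], D = diag(-5, 4, 4), P⁻¹ = [[-1, 0, -1], [-2, 1, 0], [6, -2, 1]].
C⁴ = P·diag(625, 256, 256)·P⁻¹ = [[-113, 0, -369], [-738, 256, -738], [738, 0, 994]].
The requested entry is 256.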